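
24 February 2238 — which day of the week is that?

January 1, 2238 is a Monday.
Jan 1, 2238 → Feb 1, 2238: 31 days (January has 31).
Feb 1, 2238 → Feb 24, 2238: 23 days.
Total: 54 days.
54 mod 7 = 5, so Monday + 5 = Saturday.

Saturday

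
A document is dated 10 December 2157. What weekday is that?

Saturday

Doomsday rule: the anchor day for the 2100s is Sunday. For year 57: 57÷12 = 4 r 9, and 9÷4 = 2, so 4+9+2 = 15.
Sunday + 15 ≡ Monday — that's 2157's doomsday.
In December the doomsday date is Dec 12.
Dec 10 is 2 days before Dec 12; 2 mod 7 = 2, so Monday − 2 = Saturday.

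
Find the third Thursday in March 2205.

March 1, 2205 is a Friday.
The first Thursday is therefore March 7 (6 days later).
The third Thursday is 7 + 2×7 = March 21.

March 21, 2205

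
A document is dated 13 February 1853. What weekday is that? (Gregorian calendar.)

Doomsday rule: the anchor day for the 1800s is Friday. For year 53: 53÷12 = 4 r 5, and 5÷4 = 1, so 4+5+1 = 10.
Friday + 10 ≡ Monday — that's 1853's doomsday.
In February the doomsday date is Feb 28 (1853 is not a leap year).
Feb 13 is 15 days before Feb 28; 15 mod 7 = 1, so Monday − 1 = Sunday.

Sunday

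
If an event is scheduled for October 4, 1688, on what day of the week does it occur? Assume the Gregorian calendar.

Doomsday rule: the anchor day for the 1600s is Tuesday. For year 88: 88÷12 = 7 r 4, and 4÷4 = 1, so 7+4+1 = 12.
Tuesday + 12 ≡ Sunday — that's 1688's doomsday.
In October the doomsday date is Oct 10.
Oct 4 is 6 days before Oct 10; 6 mod 7 = 6, so Sunday − 6 = Monday.

Monday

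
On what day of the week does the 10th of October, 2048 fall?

Saturday

Doomsday rule: the anchor day for the 2000s is Tuesday. For year 48: 48÷12 = 4 r 0, and 0÷4 = 0, so 4+0+0 = 4.
Tuesday + 4 ≡ Saturday — that's 2048's doomsday.
In October the doomsday date is Oct 10.
Oct 10 is the doomsday itself: Saturday.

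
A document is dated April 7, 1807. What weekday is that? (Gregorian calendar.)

Tuesday

Doomsday rule: the anchor day for the 1800s is Friday. For year 07: 7÷12 = 0 r 7, and 7÷4 = 1, so 0+7+1 = 8.
Friday + 8 ≡ Saturday — that's 1807's doomsday.
In April the doomsday date is Apr 4.
Apr 7 is 3 days after Apr 4; 3 mod 7 = 3, so Saturday + 3 = Tuesday.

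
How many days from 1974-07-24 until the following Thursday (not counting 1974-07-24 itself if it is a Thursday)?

1

Jul 24, 1974 is a Wednesday.
From Wednesday to the next Thursday is 1 day.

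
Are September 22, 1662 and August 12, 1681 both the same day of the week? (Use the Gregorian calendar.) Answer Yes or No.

No

From Sep 22, 1662 to Aug 12, 1681 is 6899 days.
6899 mod 7 = 4, so they are different weekdays.
(Sep 22, 1662 is a Friday; Aug 12, 1681 is a Tuesday.)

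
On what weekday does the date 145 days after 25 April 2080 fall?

Apr 25, 2080 is a Thursday.
145 mod 7 = 5, so 145 days after a Thursday is Thursday + 5 = Tuesday.

Tuesday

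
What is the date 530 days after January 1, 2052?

+366 (one year; includes Feb 29, 2052) → Jan 1, 2053 (164 left).
Jan has 31 days: +31 → Feb 1, 2053 (133 left).
Feb has 28 days: +28 → Mar 1, 2053 (105 left).
Mar has 31 days: +31 → Apr 1, 2053 (74 left).
Apr has 30 days: +30 → May 1, 2053 (44 left).
May has 31 days: +31 → Jun 1, 2053 (13 left).
+13 → Jun 14, 2053.

June 14, 2053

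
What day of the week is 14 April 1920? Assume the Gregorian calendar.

January 1, 1920 is a Thursday.
Jan 1, 1920 → Feb 1, 1920: 31 days (January has 31).
Feb 1, 1920 → Mar 1, 1920: 29 days (February has 29).
Mar 1, 1920 → Apr 1, 1920: 31 days (March has 31).
Apr 1, 1920 → Apr 14, 1920: 13 days.
Total: 104 days.
104 mod 7 = 6, so Thursday + 6 = Wednesday.

Wednesday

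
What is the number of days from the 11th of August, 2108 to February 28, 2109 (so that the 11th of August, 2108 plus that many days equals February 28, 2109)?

201

Aug 11, 2108 → Sep 11, 2108: 31 days (August has 31).
Sep 11, 2108 → Oct 11, 2108: 30 days (September has 30).
Oct 11, 2108 → Nov 11, 2108: 31 days (October has 31).
Nov 11, 2108 → Dec 11, 2108: 30 days (November has 30).
Dec 11, 2108 → Jan 11, 2109: 31 days (December has 31).
Jan 11, 2109 → Feb 11, 2109: 31 days (January has 31).
Feb 11, 2109 → Feb 28, 2109: 17 days.
Total: 201 days.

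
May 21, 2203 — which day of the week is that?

Saturday

January 1, 2203 is a Saturday.
Jan 1, 2203 → Feb 1, 2203: 31 days (January has 31).
Feb 1, 2203 → Mar 1, 2203: 28 days (February has 28).
Mar 1, 2203 → Apr 1, 2203: 31 days (March has 31).
Apr 1, 2203 → May 1, 2203: 30 days (April has 30).
May 1, 2203 → May 21, 2203: 20 days.
Total: 140 days.
140 mod 7 = 0, so Saturday + 0 = Saturday.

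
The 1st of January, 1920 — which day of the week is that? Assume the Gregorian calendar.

January 1, 1920 is a Thursday.
Total: 0 days.
0 mod 7 = 0, so Thursday + 0 = Thursday.

Thursday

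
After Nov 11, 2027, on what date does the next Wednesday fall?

November 17, 2027

Nov 11, 2027 is a Thursday.
From Thursday to the next Wednesday is 6 days.
Nov 11, 2027 + 6 = Nov 17, 2027.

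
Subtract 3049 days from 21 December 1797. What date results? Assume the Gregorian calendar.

−365 (one year) → Dec 21, 1796 (2684 left).
−366 (one year; includes Feb 29, 1796) → Dec 21, 1795 (2318 left).
−365 (one year) → Dec 21, 1794 (1953 left).
−365 (one year) → Dec 21, 1793 (1588 left).
−365 (one year) → Dec 21, 1792 (1223 left).
−366 (one year; includes Feb 29, 1792) → Dec 21, 1791 (857 left).
−365 (one year) → Dec 21, 1790 (492 left).
−365 (one year) → Dec 21, 1789 (127 left).
−21 → Nov 30, 1789 (end of Nov, 30 days; 106 left).
−30 → Oct 31, 1789 (end of Oct, 31 days; 76 left).
−31 → Sep 30, 1789 (end of Sep, 30 days; 45 left).
−30 → Aug 31, 1789 (end of Aug, 31 days; 15 left).
−15 → Aug 16, 1789.

August 16, 1789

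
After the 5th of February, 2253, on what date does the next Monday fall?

Feb 5, 2253 is a Saturday.
From Saturday to the next Monday is 2 days.
Feb 5, 2253 + 2 = Feb 7, 2253.

February 7, 2253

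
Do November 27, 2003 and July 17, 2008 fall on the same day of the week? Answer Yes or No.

From Nov 27, 2003 to Jul 17, 2008 is 1694 days.
1694 mod 7 = 0, so they are the same weekday.
(Nov 27, 2003 is a Thursday; Jul 17, 2008 is a Thursday.)

Yes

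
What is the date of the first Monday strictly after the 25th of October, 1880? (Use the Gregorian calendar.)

November 1, 1880

Oct 25, 1880 is a Monday.
From Monday to the next Monday is 7 days.
Oct 25, 1880 + 7 = Nov 1, 1880.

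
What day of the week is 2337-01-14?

Thursday

Doomsday rule: the anchor day for the 2300s is Wednesday. For year 37: 37÷12 = 3 r 1, and 1÷4 = 0, so 3+1+0 = 4.
Wednesday + 4 ≡ Sunday — that's 2337's doomsday.
In January the doomsday date is Jan 3 (2337 is not a leap year).
Jan 14 is 11 days after Jan 3; 11 mod 7 = 4, so Sunday + 4 = Thursday.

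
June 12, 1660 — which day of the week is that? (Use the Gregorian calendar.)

Saturday

Doomsday rule: the anchor day for the 1600s is Tuesday. For year 60: 60÷12 = 5 r 0, and 0÷4 = 0, so 5+0+0 = 5.
Tuesday + 5 ≡ Sunday — that's 1660's doomsday.
In June the doomsday date is Jun 6.
Jun 12 is 6 days after Jun 6; 6 mod 7 = 6, so Sunday + 6 = Saturday.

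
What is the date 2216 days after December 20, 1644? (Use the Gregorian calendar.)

January 14, 1651

+365 (one year) → Dec 20, 1645 (1851 left).
+365 (one year) → Dec 20, 1646 (1486 left).
+365 (one year) → Dec 20, 1647 (1121 left).
+366 (one year; includes Feb 29, 1648) → Dec 20, 1648 (755 left).
+365 (one year) → Dec 20, 1649 (390 left).
Dec has 31 days: +12 → Jan 1, 1650 (378 left).
Jan has 31 days: +31 → Feb 1, 1650 (347 left).
Feb has 28 days: +28 → Mar 1, 1650 (319 left).
Mar has 31 days: +31 → Apr 1, 1650 (288 left).
Apr has 30 days: +30 → May 1, 1650 (258 left).
May has 31 days: +31 → Jun 1, 1650 (227 left).
Jun has 30 days: +30 → Jul 1, 1650 (197 left).
Jul has 31 days: +31 → Aug 1, 1650 (166 left).
Aug has 31 days: +31 → Sep 1, 1650 (135 left).
Sep has 30 days: +30 → Oct 1, 1650 (105 left).
Oct has 31 days: +31 → Nov 1, 1650 (74 left).
Nov has 30 days: +30 → Dec 1, 1650 (44 left).
Dec has 31 days: +31 → Jan 1, 1651 (13 left).
+13 → Jan 14, 1651.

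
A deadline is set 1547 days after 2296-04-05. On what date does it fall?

+365 (one year) → Apr 5, 2297 (1182 left).
+365 (one year) → Apr 5, 2298 (817 left).
+365 (one year) → Apr 5, 2299 (452 left).
+365 (one year) → Apr 5, 2300 (87 left).
Apr has 30 days: +26 → May 1, 2300 (61 left).
May has 31 days: +31 → Jun 1, 2300 (30 left).
Jun has 30 days: +30 → Jul 1, 2300 (0 left).

July 1, 2300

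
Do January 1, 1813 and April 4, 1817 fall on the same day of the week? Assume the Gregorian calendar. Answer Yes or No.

Yes

From Jan 1, 1813 to Apr 4, 1817 is 1554 days.
1554 mod 7 = 0, so they are the same weekday.
(Jan 1, 1813 is a Friday; Apr 4, 1817 is a Friday.)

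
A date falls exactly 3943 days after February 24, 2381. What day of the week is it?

Thursday

Feb 24, 2381 is a Tuesday.
3943 mod 7 = 2, so 3943 days after a Tuesday is Tuesday + 2 = Thursday.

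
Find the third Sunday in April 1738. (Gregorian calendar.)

April 20, 1738

April 1, 1738 is a Tuesday.
The first Sunday is therefore April 6 (5 days later).
The third Sunday is 6 + 2×7 = April 20.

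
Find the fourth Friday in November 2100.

November 1, 2100 is a Monday.
The first Friday is therefore November 5 (4 days later).
The fourth Friday is 5 + 3×7 = November 26.

November 26, 2100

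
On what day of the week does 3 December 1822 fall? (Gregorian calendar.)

Doomsday rule: the anchor day for the 1800s is Friday. For year 22: 22÷12 = 1 r 10, and 10÷4 = 2, so 1+10+2 = 13.
Friday + 13 ≡ Thursday — that's 1822's doomsday.
In December the doomsday date is Dec 12.
Dec 3 is 9 days before Dec 12; 9 mod 7 = 2, so Thursday − 2 = Tuesday.

Tuesday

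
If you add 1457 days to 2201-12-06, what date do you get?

December 2, 2205

+365 (one year) → Dec 6, 2202 (1092 left).
+365 (one year) → Dec 6, 2203 (727 left).
+366 (one year; includes Feb 29, 2204) → Dec 6, 2204 (361 left).
Dec has 31 days: +26 → Jan 1, 2205 (335 left).
Jan has 31 days: +31 → Feb 1, 2205 (304 left).
Feb has 28 days: +28 → Mar 1, 2205 (276 left).
Mar has 31 days: +31 → Apr 1, 2205 (245 left).
Apr has 30 days: +30 → May 1, 2205 (215 left).
May has 31 days: +31 → Jun 1, 2205 (184 left).
Jun has 30 days: +30 → Jul 1, 2205 (154 left).
Jul has 31 days: +31 → Aug 1, 2205 (123 left).
Aug has 31 days: +31 → Sep 1, 2205 (92 left).
Sep has 30 days: +30 → Oct 1, 2205 (62 left).
Oct has 31 days: +31 → Nov 1, 2205 (31 left).
Nov has 30 days: +30 → Dec 1, 2205 (1 left).
+1 → Dec 2, 2205.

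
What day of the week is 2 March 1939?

Thursday

January 1, 1939 is a Sunday.
Jan 1, 1939 → Feb 1, 1939: 31 days (January has 31).
Feb 1, 1939 → Mar 1, 1939: 28 days (February has 28).
Mar 1, 1939 → Mar 2, 1939: 1 days.
Total: 60 days.
60 mod 7 = 4, so Sunday + 4 = Thursday.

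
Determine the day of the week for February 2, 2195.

Monday

Doomsday rule: the anchor day for the 2100s is Sunday. For year 95: 95÷12 = 7 r 11, and 11÷4 = 2, so 7+11+2 = 20.
Sunday + 20 ≡ Saturday — that's 2195's doomsday.
In February the doomsday date is Feb 28 (2195 is not a leap year).
Feb 2 is 26 days before Feb 28; 26 mod 7 = 5, so Saturday − 5 = Monday.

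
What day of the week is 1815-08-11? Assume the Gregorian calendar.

Friday

Doomsday rule: the anchor day for the 1800s is Friday. For year 15: 15÷12 = 1 r 3, and 3÷4 = 0, so 1+3+0 = 4.
Friday + 4 ≡ Tuesday — that's 1815's doomsday.
In August the doomsday date is Aug 8.
Aug 11 is 3 days after Aug 8; 3 mod 7 = 3, so Tuesday + 3 = Friday.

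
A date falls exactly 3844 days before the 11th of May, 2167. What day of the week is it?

May 11, 2167 is a Monday.
3844 mod 7 = 1, so 3844 days before a Monday is Monday − 1 = Sunday.

Sunday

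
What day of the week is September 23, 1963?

Doomsday rule: the anchor day for the 1900s is Wednesday. For year 63: 63÷12 = 5 r 3, and 3÷4 = 0, so 5+3+0 = 8.
Wednesday + 8 ≡ Thursday — that's 1963's doomsday.
In September the doomsday date is Sep 5.
Sep 23 is 18 days after Sep 5; 18 mod 7 = 4, so Thursday + 4 = Monday.

Monday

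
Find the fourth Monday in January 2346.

January 1, 2346 is a Tuesday.
The first Monday is therefore January 7 (6 days later).
The fourth Monday is 7 + 3×7 = January 28.

January 28, 2346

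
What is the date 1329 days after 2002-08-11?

+365 (one year) → Aug 11, 2003 (964 left).
+366 (one year; includes Feb 29, 2004) → Aug 11, 2004 (598 left).
+365 (one year) → Aug 11, 2005 (233 left).
Aug has 31 days: +21 → Sep 1, 2005 (212 left).
Sep has 30 days: +30 → Oct 1, 2005 (182 left).
Oct has 31 days: +31 → Nov 1, 2005 (151 left).
Nov has 30 days: +30 → Dec 1, 2005 (121 left).
Dec has 31 days: +31 → Jan 1, 2006 (90 left).
Jan has 31 days: +31 → Feb 1, 2006 (59 left).
Feb has 28 days: +28 → Mar 1, 2006 (31 left).
Mar has 31 days: +31 → Apr 1, 2006 (0 left).

April 1, 2006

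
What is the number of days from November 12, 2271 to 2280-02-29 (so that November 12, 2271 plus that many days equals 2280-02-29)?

Nov 12, 2271 → Nov 12, 2272: 366 days (Feb 29, 2272 is in that span).
Nov 12, 2272 → Nov 12, 2273: 365 days.
Nov 12, 2273 → Nov 12, 2274: 365 days.
Nov 12, 2274 → Nov 12, 2275: 365 days.
Nov 12, 2275 → Nov 12, 2276: 366 days (Feb 29, 2276 is in that span).
Nov 12, 2276 → Nov 12, 2277: 365 days.
Nov 12, 2277 → Nov 12, 2278: 365 days.
Nov 12, 2278 → Nov 12, 2279: 365 days.
Nov 12, 2279 → Dec 12, 2279: 30 days (November has 30).
Dec 12, 2279 → Jan 12, 2280: 31 days (December has 31).
Jan 12, 2280 → Feb 12, 2280: 31 days (January has 31).
Feb 12, 2280 → Feb 29, 2280: 17 days.
Total: 3031 days.

3031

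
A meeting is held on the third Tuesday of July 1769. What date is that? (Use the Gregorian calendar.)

July 1, 1769 is a Saturday.
The first Tuesday is therefore July 4 (3 days later).
The third Tuesday is 4 + 2×7 = July 18.

July 18, 1769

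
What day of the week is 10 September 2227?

Monday

January 1, 2227 is a Monday.
Jan 1, 2227 → Feb 1, 2227: 31 days (January has 31).
Feb 1, 2227 → Mar 1, 2227: 28 days (February has 28).
Mar 1, 2227 → Apr 1, 2227: 31 days (March has 31).
Apr 1, 2227 → May 1, 2227: 30 days (April has 30).
May 1, 2227 → Jun 1, 2227: 31 days (May has 31).
Jun 1, 2227 → Jul 1, 2227: 30 days (June has 30).
Jul 1, 2227 → Aug 1, 2227: 31 days (July has 31).
Aug 1, 2227 → Sep 1, 2227: 31 days (August has 31).
Sep 1, 2227 → Sep 10, 2227: 9 days.
Total: 252 days.
252 mod 7 = 0, so Monday + 0 = Monday.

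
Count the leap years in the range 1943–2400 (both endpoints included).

Multiples of 4 in [1943,2400]: 115.
Of those, multiples of 100: 5 (not leap unless ÷400).
Multiples of 400: 2.
Leap years = 115 − 5 + 2 = 112.

112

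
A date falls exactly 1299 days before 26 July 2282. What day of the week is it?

Saturday

Jul 26, 2282 is a Wednesday.
1299 mod 7 = 4, so 1299 days before a Wednesday is Wednesday − 4 = Saturday.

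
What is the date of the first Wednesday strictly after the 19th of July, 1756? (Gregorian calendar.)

Jul 19, 1756 is a Monday.
From Monday to the next Wednesday is 2 days.
Jul 19, 1756 + 2 = Jul 21, 1756.

July 21, 1756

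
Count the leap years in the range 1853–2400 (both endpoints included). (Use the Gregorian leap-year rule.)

Multiples of 4 in [1853,2400]: 137.
Of those, multiples of 100: 6 (not leap unless ÷400).
Multiples of 400: 2.
Leap years = 137 − 6 + 2 = 133.

133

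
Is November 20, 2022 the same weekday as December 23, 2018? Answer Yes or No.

Yes

From Dec 23, 2018 to Nov 20, 2022 is 1428 days.
1428 mod 7 = 0, so they are the same weekday.
(Dec 23, 2018 is a Sunday; Nov 20, 2022 is a Sunday.)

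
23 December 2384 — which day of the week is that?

Sunday

Doomsday rule: the anchor day for the 2300s is Wednesday. For year 84: 84÷12 = 7 r 0, and 0÷4 = 0, so 7+0+0 = 7.
Wednesday + 7 ≡ Wednesday — that's 2384's doomsday.
In December the doomsday date is Dec 12.
Dec 23 is 11 days after Dec 12; 11 mod 7 = 4, so Wednesday + 4 = Sunday.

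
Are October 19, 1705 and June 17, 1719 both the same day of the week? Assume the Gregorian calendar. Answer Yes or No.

From Oct 19, 1705 to Jun 17, 1719 is 4989 days.
4989 mod 7 = 5, so they are different weekdays.
(Oct 19, 1705 is a Monday; Jun 17, 1719 is a Saturday.)

No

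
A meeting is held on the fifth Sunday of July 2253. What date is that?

July 1, 2253 is a Friday.
The first Sunday is therefore July 3 (2 days later).
The fifth Sunday is 3 + 4×7 = July 31.

July 31, 2253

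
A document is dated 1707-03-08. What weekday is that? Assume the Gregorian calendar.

Doomsday rule: the anchor day for the 1700s is Sunday. For year 07: 7÷12 = 0 r 7, and 7÷4 = 1, so 0+7+1 = 8.
Sunday + 8 ≡ Monday — that's 1707's doomsday.
In March the doomsday date is Mar 14.
Mar 8 is 6 days before Mar 14; 6 mod 7 = 6, so Monday − 6 = Tuesday.

Tuesday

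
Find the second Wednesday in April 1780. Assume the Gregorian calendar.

April 1, 1780 is a Saturday.
The first Wednesday is therefore April 5 (4 days later).
The second Wednesday is 5 + 1×7 = April 12.

April 12, 1780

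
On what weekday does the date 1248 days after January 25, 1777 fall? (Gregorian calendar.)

Jan 25, 1777 is a Saturday.
1248 mod 7 = 2, so 1248 days after a Saturday is Saturday + 2 = Monday.

Monday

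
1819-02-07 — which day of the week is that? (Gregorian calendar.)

Sunday

Doomsday rule: the anchor day for the 1800s is Friday. For year 19: 19÷12 = 1 r 7, and 7÷4 = 1, so 1+7+1 = 9.
Friday + 9 ≡ Sunday — that's 1819's doomsday.
In February the doomsday date is Feb 28 (1819 is not a leap year).
Feb 7 is 21 days before Feb 28; 21 mod 7 = 0, so Sunday − 0 = Sunday.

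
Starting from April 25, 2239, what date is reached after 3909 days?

January 6, 2250

+366 (one year; includes Feb 29, 2240) → Apr 25, 2240 (3543 left).
+365 (one year) → Apr 25, 2241 (3178 left).
+365 (one year) → Apr 25, 2242 (2813 left).
+365 (one year) → Apr 25, 2243 (2448 left).
+366 (one year; includes Feb 29, 2244) → Apr 25, 2244 (2082 left).
+365 (one year) → Apr 25, 2245 (1717 left).
+365 (one year) → Apr 25, 2246 (1352 left).
+365 (one year) → Apr 25, 2247 (987 left).
+366 (one year; includes Feb 29, 2248) → Apr 25, 2248 (621 left).
+365 (one year) → Apr 25, 2249 (256 left).
Apr has 30 days: +6 → May 1, 2249 (250 left).
May has 31 days: +31 → Jun 1, 2249 (219 left).
Jun has 30 days: +30 → Jul 1, 2249 (189 left).
Jul has 31 days: +31 → Aug 1, 2249 (158 left).
Aug has 31 days: +31 → Sep 1, 2249 (127 left).
Sep has 30 days: +30 → Oct 1, 2249 (97 left).
Oct has 31 days: +31 → Nov 1, 2249 (66 left).
Nov has 30 days: +30 → Dec 1, 2249 (36 left).
Dec has 31 days: +31 → Jan 1, 2250 (5 left).
+5 → Jan 6, 2250.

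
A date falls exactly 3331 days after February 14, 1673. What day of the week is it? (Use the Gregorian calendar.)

Monday

First find the weekday of Feb 14, 1673. Doomsday rule: the anchor day for the 1600s is Tuesday. For year 73: 73÷12 = 6 r 1, and 1÷4 = 0, so 6+1+0 = 7.
Tuesday + 7 ≡ Tuesday — that's 1673's doomsday.
In February the doomsday date is Feb 28 (1673 is not a leap year).
Feb 14 is 14 days before Feb 28; 14 mod 7 = 0, so Tuesday − 0 = Tuesday.
3331 mod 7 = 6, so 3331 days after a Tuesday is Tuesday + 6 = Monday.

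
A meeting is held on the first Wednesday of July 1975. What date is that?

July 1, 1975 is a Tuesday.
The first Wednesday is therefore July 2 (1 days later).

July 2, 1975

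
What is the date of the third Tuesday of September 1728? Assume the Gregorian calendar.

September 21, 1728

September 1, 1728 is a Wednesday.
The first Tuesday is therefore September 7 (6 days later).
The third Tuesday is 7 + 2×7 = September 21.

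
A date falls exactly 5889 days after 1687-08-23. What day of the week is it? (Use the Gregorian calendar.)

Monday

Aug 23, 1687 is a Saturday.
5889 mod 7 = 2, so 5889 days after a Saturday is Saturday + 2 = Monday.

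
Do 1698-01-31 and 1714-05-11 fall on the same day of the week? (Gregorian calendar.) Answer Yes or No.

Yes

From Jan 31, 1698 to May 11, 1714 is 5943 days.
5943 mod 7 = 0, so they are the same weekday.
(Jan 31, 1698 is a Friday; May 11, 1714 is a Friday.)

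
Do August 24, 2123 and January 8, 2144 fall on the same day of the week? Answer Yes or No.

No

From Aug 24, 2123 to Jan 8, 2144 is 7442 days.
7442 mod 7 = 1, so they are different weekdays.
(Aug 24, 2123 is a Tuesday; Jan 8, 2144 is a Wednesday.)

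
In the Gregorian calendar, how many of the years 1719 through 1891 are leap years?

42

Multiples of 4 in [1719,1891]: 43.
Of those, multiples of 100: 1 (not leap unless ÷400).
Multiples of 400: 0.
Leap years = 43 − 1 + 0 = 42.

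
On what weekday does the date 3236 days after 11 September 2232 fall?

Thursday

Sep 11, 2232 is a Tuesday.
3236 mod 7 = 2, so 3236 days after a Tuesday is Tuesday + 2 = Thursday.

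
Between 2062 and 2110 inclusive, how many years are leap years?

Multiples of 4 in [2062,2110]: 12.
Of those, multiples of 100: 1 (not leap unless ÷400).
Multiples of 400: 0.
Leap years = 12 − 1 + 0 = 11.

11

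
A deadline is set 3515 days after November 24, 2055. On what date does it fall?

+366 (one year; includes Feb 29, 2056) → Nov 24, 2056 (3149 left).
+365 (one year) → Nov 24, 2057 (2784 left).
+365 (one year) → Nov 24, 2058 (2419 left).
+365 (one year) → Nov 24, 2059 (2054 left).
+366 (one year; includes Feb 29, 2060) → Nov 24, 2060 (1688 left).
+365 (one year) → Nov 24, 2061 (1323 left).
+365 (one year) → Nov 24, 2062 (958 left).
+365 (one year) → Nov 24, 2063 (593 left).
+366 (one year; includes Feb 29, 2064) → Nov 24, 2064 (227 left).
Nov has 30 days: +7 → Dec 1, 2064 (220 left).
Dec has 31 days: +31 → Jan 1, 2065 (189 left).
Jan has 31 days: +31 → Feb 1, 2065 (158 left).
Feb has 28 days: +28 → Mar 1, 2065 (130 left).
Mar has 31 days: +31 → Apr 1, 2065 (99 left).
Apr has 30 days: +30 → May 1, 2065 (69 left).
May has 31 days: +31 → Jun 1, 2065 (38 left).
Jun has 30 days: +30 → Jul 1, 2065 (8 left).
+8 → Jul 9, 2065.

July 9, 2065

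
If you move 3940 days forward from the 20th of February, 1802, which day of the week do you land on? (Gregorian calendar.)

Friday

Feb 20, 1802 is a Saturday.
3940 mod 7 = 6, so 3940 days after a Saturday is Saturday + 6 = Friday.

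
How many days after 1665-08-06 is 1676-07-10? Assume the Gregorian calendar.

Aug 6, 1665 → Aug 6, 1666: 365 days.
Aug 6, 1666 → Aug 6, 1667: 365 days.
Aug 6, 1667 → Aug 6, 1668: 366 days (Feb 29, 1668 is in that span).
Aug 6, 1668 → Aug 6, 1669: 365 days.
Aug 6, 1669 → Aug 6, 1670: 365 days.
Aug 6, 1670 → Aug 6, 1671: 365 days.
Aug 6, 1671 → Aug 6, 1672: 366 days (Feb 29, 1672 is in that span).
Aug 6, 1672 → Aug 6, 1673: 365 days.
Aug 6, 1673 → Aug 6, 1674: 365 days.
Aug 6, 1674 → Aug 6, 1675: 365 days.
Aug 6, 1675 → Sep 6, 1675: 31 days (August has 31).
Sep 6, 1675 → Oct 6, 1675: 30 days (September has 30).
Oct 6, 1675 → Nov 6, 1675: 31 days (October has 31).
Nov 6, 1675 → Dec 6, 1675: 30 days (November has 30).
Dec 6, 1675 → Jan 6, 1676: 31 days (December has 31).
Jan 6, 1676 → Feb 6, 1676: 31 days (January has 31).
Feb 6, 1676 → Mar 6, 1676: 29 days (February has 29).
Mar 6, 1676 → Apr 6, 1676: 31 days (March has 31).
Apr 6, 1676 → May 6, 1676: 30 days (April has 30).
May 6, 1676 → Jun 6, 1676: 31 days (May has 31).
Jun 6, 1676 → Jul 6, 1676: 30 days (June has 30).
Jul 6, 1676 → Jul 10, 1676: 4 days.
Total: 3991 days.

3991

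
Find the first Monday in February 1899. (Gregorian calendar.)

February 1, 1899 is a Wednesday.
The first Monday is therefore February 6 (5 days later).

February 6, 1899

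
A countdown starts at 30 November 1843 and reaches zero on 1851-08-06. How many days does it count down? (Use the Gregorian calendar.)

Nov 30, 1843 → Nov 30, 1844: 366 days (Feb 29, 1844 is in that span).
Nov 30, 1844 → Nov 30, 1845: 365 days.
Nov 30, 1845 → Nov 30, 1846: 365 days.
Nov 30, 1846 → Nov 30, 1847: 365 days.
Nov 30, 1847 → Nov 30, 1848: 366 days (Feb 29, 1848 is in that span).
Nov 30, 1848 → Nov 30, 1849: 365 days.
Nov 30, 1849 → Nov 30, 1850: 365 days.
Nov 30, 1850 → Dec 30, 1850: 30 days (November has 30).
Dec 30, 1850 → Jan 30, 1851: 31 days (December has 31).
Jan 30, 1851 → Feb 28, 1851: 29 days (January has 31).
Feb 28, 1851 → Mar 28, 1851: 28 days (February has 28).
Mar 28, 1851 → Apr 28, 1851: 31 days (March has 31).
Apr 28, 1851 → May 28, 1851: 30 days (April has 30).
May 28, 1851 → Jun 28, 1851: 31 days (May has 31).
Jun 28, 1851 → Jul 28, 1851: 30 days (June has 30).
Jul 28, 1851 → Aug 6, 1851: 9 days.
Total: 2806 days.

2806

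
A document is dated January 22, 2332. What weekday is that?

Friday

Doomsday rule: the anchor day for the 2300s is Wednesday. For year 32: 32÷12 = 2 r 8, and 8÷4 = 2, so 2+8+2 = 12.
Wednesday + 12 ≡ Monday — that's 2332's doomsday.
In January the doomsday date is Jan 4 (2332 is a leap year (divisible by 4)).
Jan 22 is 18 days after Jan 4; 18 mod 7 = 4, so Monday + 4 = Friday.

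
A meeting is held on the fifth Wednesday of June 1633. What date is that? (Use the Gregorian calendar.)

June 29, 1633

June 1, 1633 is a Wednesday.
The first Wednesday is therefore June 1 (same day).
The fifth Wednesday is 1 + 4×7 = June 29.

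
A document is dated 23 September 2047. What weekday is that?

Monday

Doomsday rule: the anchor day for the 2000s is Tuesday. For year 47: 47÷12 = 3 r 11, and 11÷4 = 2, so 3+11+2 = 16.
Tuesday + 16 ≡ Thursday — that's 2047's doomsday.
In September the doomsday date is Sep 5.
Sep 23 is 18 days after Sep 5; 18 mod 7 = 4, so Thursday + 4 = Monday.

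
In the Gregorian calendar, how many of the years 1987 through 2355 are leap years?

89

Multiples of 4 in [1987,2355]: 92.
Of those, multiples of 100: 4 (not leap unless ÷400).
Multiples of 400: 1.
Leap years = 92 − 4 + 1 = 89.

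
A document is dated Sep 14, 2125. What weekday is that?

Friday

Doomsday rule: the anchor day for the 2100s is Sunday. For year 25: 25÷12 = 2 r 1, and 1÷4 = 0, so 2+1+0 = 3.
Sunday + 3 ≡ Wednesday — that's 2125's doomsday.
In September the doomsday date is Sep 5.
Sep 14 is 9 days after Sep 5; 9 mod 7 = 2, so Wednesday + 2 = Friday.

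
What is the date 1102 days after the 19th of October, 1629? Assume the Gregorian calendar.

+365 (one year) → Oct 19, 1630 (737 left).
+365 (one year) → Oct 19, 1631 (372 left).
Oct has 31 days: +13 → Nov 1, 1631 (359 left).
Nov has 30 days: +30 → Dec 1, 1631 (329 left).
Dec has 31 days: +31 → Jan 1, 1632 (298 left).
Jan has 31 days: +31 → Feb 1, 1632 (267 left).
Feb has 29 days: +29 → Mar 1, 1632 (238 left).
Mar has 31 days: +31 → Apr 1, 1632 (207 left).
Apr has 30 days: +30 → May 1, 1632 (177 left).
May has 31 days: +31 → Jun 1, 1632 (146 left).
Jun has 30 days: +30 → Jul 1, 1632 (116 left).
Jul has 31 days: +31 → Aug 1, 1632 (85 left).
Aug has 31 days: +31 → Sep 1, 1632 (54 left).
Sep has 30 days: +30 → Oct 1, 1632 (24 left).
+24 → Oct 25, 1632.

October 25, 1632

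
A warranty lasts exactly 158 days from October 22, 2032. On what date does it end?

March 29, 2033

Oct has 31 days: +10 → Nov 1, 2032 (148 left).
Nov has 30 days: +30 → Dec 1, 2032 (118 left).
Dec has 31 days: +31 → Jan 1, 2033 (87 left).
Jan has 31 days: +31 → Feb 1, 2033 (56 left).
Feb has 28 days: +28 → Mar 1, 2033 (28 left).
+28 → Mar 29, 2033.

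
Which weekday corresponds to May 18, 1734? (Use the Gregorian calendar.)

Doomsday rule: the anchor day for the 1700s is Sunday. For year 34: 34÷12 = 2 r 10, and 10÷4 = 2, so 2+10+2 = 14.
Sunday + 14 ≡ Sunday — that's 1734's doomsday.
In May the doomsday date is May 9.
May 18 is 9 days after May 9; 9 mod 7 = 2, so Sunday + 2 = Tuesday.

Tuesday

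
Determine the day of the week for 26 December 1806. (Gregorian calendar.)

January 1, 1806 is a Wednesday.
Jan 1, 1806 → Feb 1, 1806: 31 days (January has 31).
Feb 1, 1806 → Mar 1, 1806: 28 days (February has 28).
Mar 1, 1806 → Apr 1, 1806: 31 days (March has 31).
Apr 1, 1806 → May 1, 1806: 30 days (April has 30).
May 1, 1806 → Jun 1, 1806: 31 days (May has 31).
Jun 1, 1806 → Jul 1, 1806: 30 days (June has 30).
Jul 1, 1806 → Aug 1, 1806: 31 days (July has 31).
Aug 1, 1806 → Sep 1, 1806: 31 days (August has 31).
Sep 1, 1806 → Oct 1, 1806: 30 days (September has 30).
Oct 1, 1806 → Nov 1, 1806: 31 days (October has 31).
Nov 1, 1806 → Dec 1, 1806: 30 days (November has 30).
Dec 1, 1806 → Dec 26, 1806: 25 days.
Total: 359 days.
359 mod 7 = 2, so Wednesday + 2 = Friday.

Friday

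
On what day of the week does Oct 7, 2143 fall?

Doomsday rule: the anchor day for the 2100s is Sunday. For year 43: 43÷12 = 3 r 7, and 7÷4 = 1, so 3+7+1 = 11.
Sunday + 11 ≡ Thursday — that's 2143's doomsday.
In October the doomsday date is Oct 10.
Oct 7 is 3 days before Oct 10; 3 mod 7 = 3, so Thursday − 3 = Monday.

Monday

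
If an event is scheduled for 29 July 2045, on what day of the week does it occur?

Saturday

January 1, 2045 is a Sunday.
Jan 1, 2045 → Feb 1, 2045: 31 days (January has 31).
Feb 1, 2045 → Mar 1, 2045: 28 days (February has 28).
Mar 1, 2045 → Apr 1, 2045: 31 days (March has 31).
Apr 1, 2045 → May 1, 2045: 30 days (April has 30).
May 1, 2045 → Jun 1, 2045: 31 days (May has 31).
Jun 1, 2045 → Jul 1, 2045: 30 days (June has 30).
Jul 1, 2045 → Jul 29, 2045: 28 days.
Total: 209 days.
209 mod 7 = 6, so Sunday + 6 = Saturday.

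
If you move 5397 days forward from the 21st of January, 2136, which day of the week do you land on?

Jan 21, 2136 is a Saturday.
5397 mod 7 = 0, so 5397 days after a Saturday is Saturday + 0 = Saturday.

Saturday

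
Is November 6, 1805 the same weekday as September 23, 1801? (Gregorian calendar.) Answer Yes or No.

From Sep 23, 1801 to Nov 6, 1805 is 1505 days.
1505 mod 7 = 0, so they are the same weekday.
(Sep 23, 1801 is a Wednesday; Nov 6, 1805 is a Wednesday.)

Yes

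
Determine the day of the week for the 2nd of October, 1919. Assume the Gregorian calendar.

Thursday

January 1, 1919 is a Wednesday.
Jan 1, 1919 → Feb 1, 1919: 31 days (January has 31).
Feb 1, 1919 → Mar 1, 1919: 28 days (February has 28).
Mar 1, 1919 → Apr 1, 1919: 31 days (March has 31).
Apr 1, 1919 → May 1, 1919: 30 days (April has 30).
May 1, 1919 → Jun 1, 1919: 31 days (May has 31).
Jun 1, 1919 → Jul 1, 1919: 30 days (June has 30).
Jul 1, 1919 → Aug 1, 1919: 31 days (July has 31).
Aug 1, 1919 → Sep 1, 1919: 31 days (August has 31).
Sep 1, 1919 → Oct 1, 1919: 30 days (September has 30).
Oct 1, 1919 → Oct 2, 1919: 1 days.
Total: 274 days.
274 mod 7 = 1, so Wednesday + 1 = Thursday.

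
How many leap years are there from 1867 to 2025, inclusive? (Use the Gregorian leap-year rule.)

39

Multiples of 4 in [1867,2025]: 40.
Of those, multiples of 100: 2 (not leap unless ÷400).
Multiples of 400: 1.
Leap years = 40 − 2 + 1 = 39.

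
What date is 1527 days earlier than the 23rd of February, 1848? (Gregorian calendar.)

December 19, 1843

−365 (one year) → Feb 23, 1847 (1162 left).
−365 (one year) → Feb 23, 1846 (797 left).
−365 (one year) → Feb 23, 1845 (432 left).
−366 (one year; includes Feb 29, 1844) → Feb 23, 1844 (66 left).
−23 → Jan 31, 1844 (end of Jan, 31 days; 43 left).
−31 → Dec 31, 1843 (end of Dec, 31 days; 12 left).
−12 → Dec 19, 1843.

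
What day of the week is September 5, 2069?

Thursday

January 1, 2069 is a Tuesday.
Jan 1, 2069 → Feb 1, 2069: 31 days (January has 31).
Feb 1, 2069 → Mar 1, 2069: 28 days (February has 28).
Mar 1, 2069 → Apr 1, 2069: 31 days (March has 31).
Apr 1, 2069 → May 1, 2069: 30 days (April has 30).
May 1, 2069 → Jun 1, 2069: 31 days (May has 31).
Jun 1, 2069 → Jul 1, 2069: 30 days (June has 30).
Jul 1, 2069 → Aug 1, 2069: 31 days (July has 31).
Aug 1, 2069 → Sep 1, 2069: 31 days (August has 31).
Sep 1, 2069 → Sep 5, 2069: 4 days.
Total: 247 days.
247 mod 7 = 2, so Tuesday + 2 = Thursday.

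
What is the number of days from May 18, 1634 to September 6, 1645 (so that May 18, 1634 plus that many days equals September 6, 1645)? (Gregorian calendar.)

4129

May 18, 1634 → May 18, 1635: 365 days.
May 18, 1635 → May 18, 1636: 366 days (Feb 29, 1636 is in that span).
May 18, 1636 → May 18, 1637: 365 days.
May 18, 1637 → May 18, 1638: 365 days.
May 18, 1638 → May 18, 1639: 365 days.
May 18, 1639 → May 18, 1640: 366 days (Feb 29, 1640 is in that span).
May 18, 1640 → May 18, 1641: 365 days.
May 18, 1641 → May 18, 1642: 365 days.
May 18, 1642 → May 18, 1643: 365 days.
May 18, 1643 → May 18, 1644: 366 days (Feb 29, 1644 is in that span).
May 18, 1644 → May 18, 1645: 365 days.
May 18, 1645 → Jun 18, 1645: 31 days (May has 31).
Jun 18, 1645 → Jul 18, 1645: 30 days (June has 30).
Jul 18, 1645 → Aug 18, 1645: 31 days (July has 31).
Aug 18, 1645 → Sep 6, 1645: 19 days.
Total: 4129 days.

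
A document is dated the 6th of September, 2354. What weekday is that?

Monday

Doomsday rule: the anchor day for the 2300s is Wednesday. For year 54: 54÷12 = 4 r 6, and 6÷4 = 1, so 4+6+1 = 11.
Wednesday + 11 ≡ Sunday — that's 2354's doomsday.
In September the doomsday date is Sep 5.
Sep 6 is 1 day after Sep 5; 1 mod 7 = 1, so Sunday + 1 = Monday.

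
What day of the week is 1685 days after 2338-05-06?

Wednesday

May 6, 2338 is a Friday.
1685 mod 7 = 5, so 1685 days after a Friday is Friday + 5 = Wednesday.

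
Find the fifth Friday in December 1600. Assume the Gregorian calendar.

December 29, 1600

December 1, 1600 is a Friday.
The first Friday is therefore December 1 (same day).
The fifth Friday is 1 + 4×7 = December 29.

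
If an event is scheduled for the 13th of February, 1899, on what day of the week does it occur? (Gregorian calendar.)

Monday

January 1, 1899 is a Sunday.
Jan 1, 1899 → Feb 1, 1899: 31 days (January has 31).
Feb 1, 1899 → Feb 13, 1899: 12 days.
Total: 43 days.
43 mod 7 = 1, so Sunday + 1 = Monday.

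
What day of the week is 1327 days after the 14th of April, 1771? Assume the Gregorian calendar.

Apr 14, 1771 is a Sunday.
1327 mod 7 = 4, so 1327 days after a Sunday is Sunday + 4 = Thursday.

Thursday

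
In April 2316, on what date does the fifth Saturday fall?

April 1, 2316 is a Saturday.
The first Saturday is therefore April 1 (same day).
The fifth Saturday is 1 + 4×7 = April 29.

April 29, 2316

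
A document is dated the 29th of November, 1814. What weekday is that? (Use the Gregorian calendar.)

Doomsday rule: the anchor day for the 1800s is Friday. For year 14: 14÷12 = 1 r 2, and 2÷4 = 0, so 1+2+0 = 3.
Friday + 3 ≡ Monday — that's 1814's doomsday.
In November the doomsday date is Nov 7.
Nov 29 is 22 days after Nov 7; 22 mod 7 = 1, so Monday + 1 = Tuesday.

Tuesday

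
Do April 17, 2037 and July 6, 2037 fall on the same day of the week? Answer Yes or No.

From Apr 17, 2037 to Jul 6, 2037 is 80 days.
80 mod 7 = 3, so they are different weekdays.
(Apr 17, 2037 is a Friday; Jul 6, 2037 is a Monday.)

No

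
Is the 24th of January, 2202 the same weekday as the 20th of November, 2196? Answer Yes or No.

From Nov 20, 2196 to Jan 24, 2202 is 1890 days.
1890 mod 7 = 0, so they are the same weekday.
(Nov 20, 2196 is a Sunday; Jan 24, 2202 is a Sunday.)

Yes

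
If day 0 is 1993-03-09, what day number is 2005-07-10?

4506

Mar 9, 1993 → Mar 9, 1994: 365 days.
Mar 9, 1994 → Mar 9, 1995: 365 days.
Mar 9, 1995 → Mar 9, 1996: 366 days (Feb 29, 1996 is in that span).
Mar 9, 1996 → Mar 9, 1997: 365 days.
Mar 9, 1997 → Mar 9, 1998: 365 days.
Mar 9, 1998 → Mar 9, 1999: 365 days.
Mar 9, 1999 → Mar 9, 2000: 366 days (Feb 29, 2000 is in that span).
Mar 9, 2000 → Mar 9, 2001: 365 days.
Mar 9, 2001 → Mar 9, 2002: 365 days.
Mar 9, 2002 → Mar 9, 2003: 365 days.
Mar 9, 2003 → Mar 9, 2004: 366 days (Feb 29, 2004 is in that span).
Mar 9, 2004 → Mar 9, 2005: 365 days.
Mar 9, 2005 → Apr 9, 2005: 31 days (March has 31).
Apr 9, 2005 → May 9, 2005: 30 days (April has 30).
May 9, 2005 → Jun 9, 2005: 31 days (May has 31).
Jun 9, 2005 → Jul 9, 2005: 30 days (June has 30).
Jul 9, 2005 → Jul 10, 2005: 1 days.
Total: 4506 days.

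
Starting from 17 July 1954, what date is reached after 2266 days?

September 29, 1960

+365 (one year) → Jul 17, 1955 (1901 left).
+366 (one year; includes Feb 29, 1956) → Jul 17, 1956 (1535 left).
+365 (one year) → Jul 17, 1957 (1170 left).
+365 (one year) → Jul 17, 1958 (805 left).
+365 (one year) → Jul 17, 1959 (440 left).
+366 (one year; includes Feb 29, 1960) → Jul 17, 1960 (74 left).
Jul has 31 days: +15 → Aug 1, 1960 (59 left).
Aug has 31 days: +31 → Sep 1, 1960 (28 left).
+28 → Sep 29, 1960.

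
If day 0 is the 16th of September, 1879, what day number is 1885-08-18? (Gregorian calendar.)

2163

Sep 16, 1879 → Sep 16, 1880: 366 days (Feb 29, 1880 is in that span).
Sep 16, 1880 → Sep 16, 1881: 365 days.
Sep 16, 1881 → Sep 16, 1882: 365 days.
Sep 16, 1882 → Sep 16, 1883: 365 days.
Sep 16, 1883 → Sep 16, 1884: 366 days (Feb 29, 1884 is in that span).
Sep 16, 1884 → Oct 16, 1884: 30 days (September has 30).
Oct 16, 1884 → Nov 16, 1884: 31 days (October has 31).
Nov 16, 1884 → Dec 16, 1884: 30 days (November has 30).
Dec 16, 1884 → Jan 16, 1885: 31 days (December has 31).
Jan 16, 1885 → Feb 16, 1885: 31 days (January has 31).
Feb 16, 1885 → Mar 16, 1885: 28 days (February has 28).
Mar 16, 1885 → Apr 16, 1885: 31 days (March has 31).
Apr 16, 1885 → May 16, 1885: 30 days (April has 30).
May 16, 1885 → Jun 16, 1885: 31 days (May has 31).
Jun 16, 1885 → Jul 16, 1885: 30 days (June has 30).
Jul 16, 1885 → Aug 16, 1885: 31 days (July has 31).
Aug 16, 1885 → Aug 18, 1885: 2 days.
Total: 2163 days.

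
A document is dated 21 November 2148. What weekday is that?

Thursday

Doomsday rule: the anchor day for the 2100s is Sunday. For year 48: 48÷12 = 4 r 0, and 0÷4 = 0, so 4+0+0 = 4.
Sunday + 4 ≡ Thursday — that's 2148's doomsday.
In November the doomsday date is Nov 7.
Nov 21 is 14 days after Nov 7; 14 mod 7 = 0, so Thursday + 0 = Thursday.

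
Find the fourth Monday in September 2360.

September 26, 2360

September 1, 2360 is a Thursday.
The first Monday is therefore September 5 (4 days later).
The fourth Monday is 5 + 3×7 = September 26.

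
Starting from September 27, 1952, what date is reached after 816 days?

December 22, 1954

+365 (one year) → Sep 27, 1953 (451 left).
+365 (one year) → Sep 27, 1954 (86 left).
Sep has 30 days: +4 → Oct 1, 1954 (82 left).
Oct has 31 days: +31 → Nov 1, 1954 (51 left).
Nov has 30 days: +30 → Dec 1, 1954 (21 left).
+21 → Dec 22, 1954.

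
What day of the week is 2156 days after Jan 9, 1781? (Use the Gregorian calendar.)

Tuesday

First find the weekday of Jan 9, 1781. Doomsday rule: the anchor day for the 1700s is Sunday. For year 81: 81÷12 = 6 r 9, and 9÷4 = 2, so 6+9+2 = 17.
Sunday + 17 ≡ Wednesday — that's 1781's doomsday.
In January the doomsday date is Jan 3 (1781 is not a leap year).
Jan 9 is 6 days after Jan 3; 6 mod 7 = 6, so Wednesday + 6 = Tuesday.
2156 mod 7 = 0, so 2156 days after a Tuesday is Tuesday + 0 = Tuesday.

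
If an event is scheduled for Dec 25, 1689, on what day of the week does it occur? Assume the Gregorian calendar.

Doomsday rule: the anchor day for the 1600s is Tuesday. For year 89: 89÷12 = 7 r 5, and 5÷4 = 1, so 7+5+1 = 13.
Tuesday + 13 ≡ Monday — that's 1689's doomsday.
In December the doomsday date is Dec 12.
Dec 25 is 13 days after Dec 12; 13 mod 7 = 6, so Monday + 6 = Sunday.

Sunday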